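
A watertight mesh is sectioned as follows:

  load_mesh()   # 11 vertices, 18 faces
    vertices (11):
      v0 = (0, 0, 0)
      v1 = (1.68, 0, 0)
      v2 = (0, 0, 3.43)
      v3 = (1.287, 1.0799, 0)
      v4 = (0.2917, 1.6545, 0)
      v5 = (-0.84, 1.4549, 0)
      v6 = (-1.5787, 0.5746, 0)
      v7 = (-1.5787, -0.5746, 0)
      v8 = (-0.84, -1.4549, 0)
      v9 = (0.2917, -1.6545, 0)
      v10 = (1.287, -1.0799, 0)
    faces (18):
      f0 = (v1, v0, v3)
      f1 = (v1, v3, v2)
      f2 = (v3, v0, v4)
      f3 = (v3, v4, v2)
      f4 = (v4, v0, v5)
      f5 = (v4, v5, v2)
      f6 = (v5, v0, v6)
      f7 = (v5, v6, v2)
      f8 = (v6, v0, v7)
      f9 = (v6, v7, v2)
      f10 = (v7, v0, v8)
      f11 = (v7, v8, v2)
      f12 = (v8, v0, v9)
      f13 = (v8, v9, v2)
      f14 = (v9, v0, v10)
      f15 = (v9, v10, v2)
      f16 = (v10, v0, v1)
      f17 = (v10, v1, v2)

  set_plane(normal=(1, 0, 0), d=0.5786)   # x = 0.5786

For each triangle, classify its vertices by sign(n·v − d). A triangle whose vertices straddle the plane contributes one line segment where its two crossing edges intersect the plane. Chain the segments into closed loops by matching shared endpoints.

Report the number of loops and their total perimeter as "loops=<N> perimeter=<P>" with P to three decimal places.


Straddling triangles (8 of 18):
  (v1,v0,v3) [+-+] → (0.5786, 0, 0)–(0.5786, 0.485494, 0)  len=0.4855
  (v1,v3,v2) [++-] → (0.5786, 0.485494, 1.88797)–(0.5786, 0, 2.24869)  len=0.6048
  (v3,v0,v4) [+--] → (0.5786, 0.485494, 0)–(0.5786, 1.48887, 0)  len=1.0034
  (v3,v4,v2) [+--] → (0.5786, 1.48887, 0)–(0.5786, 0.485494, 1.88797)  len=2.1380
  (v9,v0,v10) [--+] → (0.5786, -0.485494, 0)–(0.5786, -1.48887, 0)  len=1.0034
  (v9,v10,v2) [-+-] → (0.5786, -1.48887, 0)–(0.5786, -0.485494, 1.88797)  len=2.1380
  (v10,v0,v1) [+-+] → (0.5786, -0.485494, 0)–(0.5786, 0, 0)  len=0.4855
  (v10,v1,v2) [++-] → (0.5786, 0, 2.24869)–(0.5786, -0.485494, 1.88797)  len=0.6048

Chained into 1 loop(s):
  loop 1: 8 segments, perimeter = 8.4635
Total perimeter = 8.463

loops=1 perimeter=8.463


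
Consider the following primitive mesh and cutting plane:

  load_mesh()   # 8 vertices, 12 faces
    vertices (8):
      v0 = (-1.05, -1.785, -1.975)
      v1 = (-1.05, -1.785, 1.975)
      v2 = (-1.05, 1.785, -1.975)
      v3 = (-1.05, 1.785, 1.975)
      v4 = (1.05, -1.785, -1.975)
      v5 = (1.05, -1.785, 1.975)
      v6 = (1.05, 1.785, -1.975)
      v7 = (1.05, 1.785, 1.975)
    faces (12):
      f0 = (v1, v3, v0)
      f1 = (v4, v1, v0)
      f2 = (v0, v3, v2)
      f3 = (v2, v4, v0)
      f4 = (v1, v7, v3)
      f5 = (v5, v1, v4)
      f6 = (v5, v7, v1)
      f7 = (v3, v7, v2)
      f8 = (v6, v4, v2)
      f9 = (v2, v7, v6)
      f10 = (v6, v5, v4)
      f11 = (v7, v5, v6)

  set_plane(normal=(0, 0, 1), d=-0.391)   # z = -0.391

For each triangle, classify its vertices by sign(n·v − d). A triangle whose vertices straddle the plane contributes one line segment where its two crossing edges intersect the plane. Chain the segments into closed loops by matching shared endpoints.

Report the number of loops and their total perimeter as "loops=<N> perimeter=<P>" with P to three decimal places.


Straddling triangles (8 of 12):
  (v1,v3,v0) [++-] → (-1.05, -0.353385, -0.391)–(-1.05, -1.785, -0.391)  len=1.4316
  (v4,v1,v0) [-+-] → (0.207873, -1.785, -0.391)–(-1.05, -1.785, -0.391)  len=1.2579
  (v0,v3,v2) [-+-] → (-1.05, -0.353385, -0.391)–(-1.05, 1.785, -0.391)  len=2.1384
  (v5,v1,v4) [++-] → (0.207873, -1.785, -0.391)–(1.05, -1.785, -0.391)  len=0.8421
  (v3,v7,v2) [++-] → (-0.207873, 1.785, -0.391)–(-1.05, 1.785, -0.391)  len=0.8421
  (v2,v7,v6) [-+-] → (-0.207873, 1.785, -0.391)–(1.05, 1.785, -0.391)  len=1.2579
  (v6,v5,v4) [-+-] → (1.05, 0.353385, -0.391)–(1.05, -1.785, -0.391)  len=2.1384
  (v7,v5,v6) [++-] → (1.05, 0.353385, -0.391)–(1.05, 1.785, -0.391)  len=1.4316

Chained into 1 loop(s):
  loop 1: 8 segments, perimeter = 11.3400
Total perimeter = 11.340

loops=1 perimeter=11.340


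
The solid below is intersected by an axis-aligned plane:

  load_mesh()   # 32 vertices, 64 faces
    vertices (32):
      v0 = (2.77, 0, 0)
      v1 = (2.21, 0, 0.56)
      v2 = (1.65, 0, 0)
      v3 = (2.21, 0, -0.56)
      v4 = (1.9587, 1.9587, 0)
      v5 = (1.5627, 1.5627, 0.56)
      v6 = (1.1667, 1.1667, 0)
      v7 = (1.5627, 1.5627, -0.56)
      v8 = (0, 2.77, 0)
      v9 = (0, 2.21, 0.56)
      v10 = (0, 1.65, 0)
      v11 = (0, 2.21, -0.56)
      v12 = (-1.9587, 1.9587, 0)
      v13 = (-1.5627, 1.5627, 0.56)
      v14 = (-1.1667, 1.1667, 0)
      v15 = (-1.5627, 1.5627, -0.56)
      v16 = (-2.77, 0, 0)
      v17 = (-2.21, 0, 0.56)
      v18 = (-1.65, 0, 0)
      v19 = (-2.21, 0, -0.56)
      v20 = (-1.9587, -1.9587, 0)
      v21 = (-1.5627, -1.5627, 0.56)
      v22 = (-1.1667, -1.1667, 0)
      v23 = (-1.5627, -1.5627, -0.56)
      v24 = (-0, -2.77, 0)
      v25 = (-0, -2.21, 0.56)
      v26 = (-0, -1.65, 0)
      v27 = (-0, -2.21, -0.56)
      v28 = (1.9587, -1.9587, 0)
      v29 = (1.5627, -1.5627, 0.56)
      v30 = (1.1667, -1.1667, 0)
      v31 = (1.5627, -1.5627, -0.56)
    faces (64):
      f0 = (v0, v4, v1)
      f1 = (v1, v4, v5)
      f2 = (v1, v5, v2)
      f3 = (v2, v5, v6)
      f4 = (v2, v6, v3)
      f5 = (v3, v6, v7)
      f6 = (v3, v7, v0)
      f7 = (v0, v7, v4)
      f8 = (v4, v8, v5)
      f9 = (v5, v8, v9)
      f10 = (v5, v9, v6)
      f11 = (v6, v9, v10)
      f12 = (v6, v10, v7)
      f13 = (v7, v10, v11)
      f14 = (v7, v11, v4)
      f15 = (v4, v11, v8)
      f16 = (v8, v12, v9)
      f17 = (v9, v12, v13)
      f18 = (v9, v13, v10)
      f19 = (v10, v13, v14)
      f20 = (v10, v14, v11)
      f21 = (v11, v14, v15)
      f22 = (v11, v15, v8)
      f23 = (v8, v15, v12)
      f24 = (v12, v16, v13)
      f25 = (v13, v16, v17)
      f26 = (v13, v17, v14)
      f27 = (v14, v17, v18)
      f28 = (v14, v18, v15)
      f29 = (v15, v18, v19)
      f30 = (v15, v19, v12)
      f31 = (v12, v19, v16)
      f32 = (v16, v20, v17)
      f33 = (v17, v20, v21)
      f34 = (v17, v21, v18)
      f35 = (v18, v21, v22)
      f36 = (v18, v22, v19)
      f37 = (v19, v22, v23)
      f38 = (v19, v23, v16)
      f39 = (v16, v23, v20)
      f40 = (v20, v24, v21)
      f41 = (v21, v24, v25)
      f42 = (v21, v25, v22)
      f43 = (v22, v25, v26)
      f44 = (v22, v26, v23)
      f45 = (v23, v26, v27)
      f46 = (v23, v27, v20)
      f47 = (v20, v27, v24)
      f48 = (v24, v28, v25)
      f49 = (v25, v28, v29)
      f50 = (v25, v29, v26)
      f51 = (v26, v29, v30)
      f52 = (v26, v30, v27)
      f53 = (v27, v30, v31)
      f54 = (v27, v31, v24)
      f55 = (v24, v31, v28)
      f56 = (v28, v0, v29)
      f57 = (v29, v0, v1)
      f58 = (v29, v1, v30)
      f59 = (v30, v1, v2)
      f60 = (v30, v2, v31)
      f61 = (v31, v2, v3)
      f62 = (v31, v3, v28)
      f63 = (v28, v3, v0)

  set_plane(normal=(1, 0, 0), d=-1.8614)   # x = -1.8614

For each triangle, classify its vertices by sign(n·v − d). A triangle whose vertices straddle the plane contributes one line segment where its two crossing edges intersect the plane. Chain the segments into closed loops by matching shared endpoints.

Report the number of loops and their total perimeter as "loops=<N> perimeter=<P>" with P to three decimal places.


Straddling triangles (18 of 64):
  (v8,v12,v9) [+-+] → (-1.8614, 1.999, 0)–(-1.8614, 1.97118, 0.0278185)  len=0.0393
  (v9,v12,v13) [+-+] → (-1.8614, 1.97118, 0.0278185)–(-1.8614, 1.8614, 0.137596)  len=0.1553
  (v8,v15,v12) [++-] → (-1.8614, 1.8614, -0.137596)–(-1.8614, 1.999, 0)  len=0.1946
  (v12,v16,v13) [--+] → (-1.8614, 1.17607, 0.42145)–(-1.8614, 1.8614, 0.137596)  len=0.7418
  (v13,v16,v17) [+--] → (-1.8614, 1.17607, 0.42145)–(-1.8614, 0.841584, 0.56)  len=0.3620
  (v13,v17,v14) [+-+] → (-1.8614, 0.841584, 0.56)–(-1.8614, 0.389832, 0.372886)  len=0.4890
  (v14,v17,v18) [+-+] → (-1.8614, 0.389832, 0.372886)–(-1.8614, 0, 0.2114)  len=0.4220
  (v15,v18,v19) [++-] → (-1.8614, 0, -0.2114)–(-1.8614, 0.841584, -0.56)  len=0.9109
  (v15,v19,v12) [+--] → (-1.8614, 0.841584, -0.56)–(-1.8614, 1.8614, -0.137596)  len=1.1038
  (v17,v20,v21) [--+] → (-1.8614, -1.8614, 0.137596)–(-1.8614, -0.841584, 0.56)  len=1.1038
  (v17,v21,v18) [-++] → (-1.8614, -0.841584, 0.56)–(-1.8614, 0, 0.2114)  len=0.9109
  (v18,v22,v19) [++-] → (-1.8614, -0.389832, -0.372886)–(-1.8614, 0, -0.2114)  len=0.4220
  (v19,v22,v23) [-++] → (-1.8614, -0.389832, -0.372886)–(-1.8614, -0.841584, -0.56)  len=0.4890
  (v19,v23,v16) [-+-] → (-1.8614, -0.841584, -0.56)–(-1.8614, -1.17607, -0.42145)  len=0.3620
  (v16,v23,v20) [-+-] → (-1.8614, -1.17607, -0.42145)–(-1.8614, -1.8614, -0.137596)  len=0.7418
  (v20,v24,v21) [-++] → (-1.8614, -1.999, 0)–(-1.8614, -1.8614, 0.137596)  len=0.1946
  (v23,v27,v20) [++-] → (-1.8614, -1.97118, -0.0278185)–(-1.8614, -1.8614, -0.137596)  len=0.1553
  (v20,v27,v24) [-++] → (-1.8614, -1.97118, -0.0278185)–(-1.8614, -1.999, 0)  len=0.0393

Chained into 1 loop(s):
  loop 1: 18 segments, perimeter = 8.8374
Total perimeter = 8.837

loops=1 perimeter=8.837


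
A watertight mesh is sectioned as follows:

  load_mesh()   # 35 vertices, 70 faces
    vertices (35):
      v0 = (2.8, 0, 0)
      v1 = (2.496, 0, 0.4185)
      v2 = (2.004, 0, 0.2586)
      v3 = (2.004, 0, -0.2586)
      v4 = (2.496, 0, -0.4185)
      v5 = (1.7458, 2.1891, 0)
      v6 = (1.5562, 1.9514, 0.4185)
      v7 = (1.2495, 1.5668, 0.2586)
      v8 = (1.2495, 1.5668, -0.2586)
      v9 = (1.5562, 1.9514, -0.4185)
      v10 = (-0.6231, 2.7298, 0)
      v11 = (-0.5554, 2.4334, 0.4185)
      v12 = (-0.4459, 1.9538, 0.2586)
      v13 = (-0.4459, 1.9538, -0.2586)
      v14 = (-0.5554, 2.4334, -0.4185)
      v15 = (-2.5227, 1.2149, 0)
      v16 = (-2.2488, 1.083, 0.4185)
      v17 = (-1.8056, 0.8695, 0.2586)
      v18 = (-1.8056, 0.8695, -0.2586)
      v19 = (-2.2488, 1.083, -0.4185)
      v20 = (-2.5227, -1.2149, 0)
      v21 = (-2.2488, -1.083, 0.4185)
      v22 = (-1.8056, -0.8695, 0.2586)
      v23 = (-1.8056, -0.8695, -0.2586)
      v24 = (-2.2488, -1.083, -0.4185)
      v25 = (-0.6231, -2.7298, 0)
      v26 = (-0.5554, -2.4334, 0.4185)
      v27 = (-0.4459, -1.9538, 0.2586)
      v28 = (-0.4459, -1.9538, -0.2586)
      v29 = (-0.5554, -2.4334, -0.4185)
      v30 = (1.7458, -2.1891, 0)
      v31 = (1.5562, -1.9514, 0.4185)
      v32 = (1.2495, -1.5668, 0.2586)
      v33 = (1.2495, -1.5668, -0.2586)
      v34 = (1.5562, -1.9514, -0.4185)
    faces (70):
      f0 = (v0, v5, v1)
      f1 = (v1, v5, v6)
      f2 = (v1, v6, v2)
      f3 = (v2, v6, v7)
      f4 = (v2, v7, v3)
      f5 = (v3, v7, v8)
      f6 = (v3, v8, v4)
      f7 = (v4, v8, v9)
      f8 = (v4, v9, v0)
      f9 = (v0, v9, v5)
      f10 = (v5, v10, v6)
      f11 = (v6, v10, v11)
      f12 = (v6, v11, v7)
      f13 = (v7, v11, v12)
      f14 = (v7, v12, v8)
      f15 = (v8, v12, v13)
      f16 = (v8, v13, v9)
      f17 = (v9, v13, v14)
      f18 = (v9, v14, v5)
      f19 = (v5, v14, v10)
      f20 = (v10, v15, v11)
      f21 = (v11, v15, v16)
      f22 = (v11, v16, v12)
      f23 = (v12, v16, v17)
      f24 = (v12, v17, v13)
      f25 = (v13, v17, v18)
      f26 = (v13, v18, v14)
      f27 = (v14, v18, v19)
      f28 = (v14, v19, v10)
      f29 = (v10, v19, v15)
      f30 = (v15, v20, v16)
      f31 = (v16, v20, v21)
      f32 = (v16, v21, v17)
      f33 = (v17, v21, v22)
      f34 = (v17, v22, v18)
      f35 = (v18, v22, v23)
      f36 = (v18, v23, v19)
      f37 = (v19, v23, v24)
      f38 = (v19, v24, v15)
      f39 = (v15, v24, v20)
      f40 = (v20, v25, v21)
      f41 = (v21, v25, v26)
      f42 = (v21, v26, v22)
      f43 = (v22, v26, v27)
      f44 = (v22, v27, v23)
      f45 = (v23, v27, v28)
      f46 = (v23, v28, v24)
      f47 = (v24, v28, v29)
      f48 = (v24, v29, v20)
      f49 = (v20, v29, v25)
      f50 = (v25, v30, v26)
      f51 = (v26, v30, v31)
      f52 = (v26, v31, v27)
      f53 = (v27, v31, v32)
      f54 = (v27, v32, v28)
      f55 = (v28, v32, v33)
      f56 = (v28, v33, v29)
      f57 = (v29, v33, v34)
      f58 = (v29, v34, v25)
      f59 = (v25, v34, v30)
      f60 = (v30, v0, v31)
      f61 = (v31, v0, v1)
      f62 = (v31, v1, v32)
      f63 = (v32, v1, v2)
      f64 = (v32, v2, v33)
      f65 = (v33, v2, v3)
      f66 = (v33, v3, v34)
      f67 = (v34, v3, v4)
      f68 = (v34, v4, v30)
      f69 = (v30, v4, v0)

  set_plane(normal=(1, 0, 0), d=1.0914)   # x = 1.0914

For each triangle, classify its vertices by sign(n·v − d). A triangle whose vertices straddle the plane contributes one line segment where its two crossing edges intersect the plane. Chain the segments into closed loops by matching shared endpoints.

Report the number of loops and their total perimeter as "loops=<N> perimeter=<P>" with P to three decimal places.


loops=2 perimeter=4.978

Straddling triangles (20 of 70):
  (v5,v10,v6) [+-+] → (1.0914, 2.33847, 0)–(1.0914, 2.11742, 0.329243)  len=0.3966
  (v6,v10,v11) [+--] → (1.0914, 2.11742, 0.329243)–(1.0914, 2.0575, 0.4185)  len=0.1075
  (v6,v11,v7) [+-+] → (1.0914, 2.0575, 0.4185)–(1.0914, 1.64271, 0.272606)  len=0.4397
  (v7,v11,v12) [+--] → (1.0914, 1.64271, 0.272606)–(1.0914, 1.60289, 0.2586)  len=0.0422
  (v7,v12,v8) [+-+] → (1.0914, 1.60289, 0.2586)–(1.0914, 1.60289, -0.21037)  len=0.4690
  (v8,v12,v13) [+--] → (1.0914, 1.60289, -0.21037)–(1.0914, 1.60289, -0.2586)  len=0.0482
  (v8,v13,v9) [+-+] → (1.0914, 1.60289, -0.2586)–(1.0914, 1.95196, -0.381378)  len=0.3700
  (v9,v13,v14) [+--] → (1.0914, 1.95196, -0.381378)–(1.0914, 2.0575, -0.4185)  len=0.1119
  (v9,v14,v5) [+-+] → (1.0914, 2.0575, -0.4185)–(1.0914, 2.25857, -0.11901)  len=0.3607
  (v5,v14,v10) [+--] → (1.0914, 2.25857, -0.11901)–(1.0914, 2.33847, 0)  len=0.1433
  (v25,v30,v26) [-+-] → (1.0914, -2.33847, 0)–(1.0914, -2.25857, 0.11901)  len=0.1433
  (v26,v30,v31) [-++] → (1.0914, -2.25857, 0.11901)–(1.0914, -2.0575, 0.4185)  len=0.3607
  (v26,v31,v27) [-+-] → (1.0914, -2.0575, 0.4185)–(1.0914, -1.95196, 0.381378)  len=0.1119
  (v27,v31,v32) [-++] → (1.0914, -1.95196, 0.381378)–(1.0914, -1.60289, 0.2586)  len=0.3700
  (v27,v32,v28) [-+-] → (1.0914, -1.60289, 0.2586)–(1.0914, -1.60289, 0.21037)  len=0.0482
  (v28,v32,v33) [-++] → (1.0914, -1.60289, 0.21037)–(1.0914, -1.60289, -0.2586)  len=0.4690
  (v28,v33,v29) [-+-] → (1.0914, -1.60289, -0.2586)–(1.0914, -1.64271, -0.272606)  len=0.0422
  (v29,v33,v34) [-++] → (1.0914, -1.64271, -0.272606)–(1.0914, -2.0575, -0.4185)  len=0.4397
  (v29,v34,v25) [-+-] → (1.0914, -2.0575, -0.4185)–(1.0914, -2.11742, -0.329243)  len=0.1075
  (v25,v34,v30) [-++] → (1.0914, -2.11742, -0.329243)–(1.0914, -2.33847, 0)  len=0.3966

Chained into 2 loop(s):
  loop 1: 10 segments, perimeter = 2.4892
  loop 2: 10 segments, perimeter = 2.4892
Total perimeter = 4.978


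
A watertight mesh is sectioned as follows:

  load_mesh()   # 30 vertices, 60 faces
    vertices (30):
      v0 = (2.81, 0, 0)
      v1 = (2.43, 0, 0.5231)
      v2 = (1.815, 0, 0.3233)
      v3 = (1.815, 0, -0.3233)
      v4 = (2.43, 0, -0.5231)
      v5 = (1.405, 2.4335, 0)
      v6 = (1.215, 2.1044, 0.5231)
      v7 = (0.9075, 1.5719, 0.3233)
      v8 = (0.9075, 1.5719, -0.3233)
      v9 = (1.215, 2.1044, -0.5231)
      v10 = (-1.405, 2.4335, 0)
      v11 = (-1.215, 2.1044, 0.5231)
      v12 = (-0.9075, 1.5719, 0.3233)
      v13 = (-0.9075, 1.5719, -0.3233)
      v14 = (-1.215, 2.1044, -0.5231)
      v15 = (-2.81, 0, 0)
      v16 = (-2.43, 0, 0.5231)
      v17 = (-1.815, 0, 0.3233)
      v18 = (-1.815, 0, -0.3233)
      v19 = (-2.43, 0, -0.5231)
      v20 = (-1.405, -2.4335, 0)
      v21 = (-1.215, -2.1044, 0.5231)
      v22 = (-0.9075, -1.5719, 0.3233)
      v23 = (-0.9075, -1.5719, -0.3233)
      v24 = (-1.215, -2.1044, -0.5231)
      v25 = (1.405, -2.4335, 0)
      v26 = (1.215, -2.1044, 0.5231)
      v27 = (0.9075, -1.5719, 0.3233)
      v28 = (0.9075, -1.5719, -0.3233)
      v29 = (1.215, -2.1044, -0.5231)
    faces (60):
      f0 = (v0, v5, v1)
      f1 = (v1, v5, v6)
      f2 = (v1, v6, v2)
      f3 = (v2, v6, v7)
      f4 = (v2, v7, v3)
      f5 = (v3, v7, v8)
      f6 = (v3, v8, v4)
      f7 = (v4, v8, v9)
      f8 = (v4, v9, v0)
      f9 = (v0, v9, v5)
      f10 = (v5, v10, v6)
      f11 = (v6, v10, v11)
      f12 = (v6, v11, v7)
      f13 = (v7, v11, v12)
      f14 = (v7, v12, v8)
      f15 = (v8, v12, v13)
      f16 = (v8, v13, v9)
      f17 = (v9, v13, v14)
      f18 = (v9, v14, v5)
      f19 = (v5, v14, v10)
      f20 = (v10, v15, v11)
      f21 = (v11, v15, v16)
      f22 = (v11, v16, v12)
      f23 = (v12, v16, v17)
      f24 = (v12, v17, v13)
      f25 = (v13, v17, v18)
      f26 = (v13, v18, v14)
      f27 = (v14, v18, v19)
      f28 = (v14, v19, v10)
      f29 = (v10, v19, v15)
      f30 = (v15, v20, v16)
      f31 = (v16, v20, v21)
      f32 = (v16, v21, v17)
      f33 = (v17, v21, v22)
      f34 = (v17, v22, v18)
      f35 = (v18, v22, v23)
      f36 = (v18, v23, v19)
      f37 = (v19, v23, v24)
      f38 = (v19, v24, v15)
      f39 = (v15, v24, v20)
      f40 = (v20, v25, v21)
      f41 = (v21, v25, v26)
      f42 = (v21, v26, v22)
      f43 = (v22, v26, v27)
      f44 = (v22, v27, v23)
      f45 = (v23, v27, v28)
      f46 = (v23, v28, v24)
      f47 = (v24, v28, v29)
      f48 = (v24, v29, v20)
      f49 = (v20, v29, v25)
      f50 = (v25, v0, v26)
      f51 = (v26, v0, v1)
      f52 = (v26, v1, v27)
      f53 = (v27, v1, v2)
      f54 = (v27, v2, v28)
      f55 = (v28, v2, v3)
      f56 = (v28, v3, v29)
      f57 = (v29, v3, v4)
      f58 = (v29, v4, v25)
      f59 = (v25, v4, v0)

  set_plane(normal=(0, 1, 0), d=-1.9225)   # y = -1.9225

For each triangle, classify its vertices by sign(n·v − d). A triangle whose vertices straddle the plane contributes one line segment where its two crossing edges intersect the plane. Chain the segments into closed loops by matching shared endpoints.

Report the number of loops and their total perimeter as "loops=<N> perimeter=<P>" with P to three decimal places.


Straddling triangles (18 of 60):
  (v15,v20,v16) [+-+] → (-1.70003, -1.9225, 0)–(-1.62024, -1.9225, 0.109843)  len=0.1358
  (v16,v20,v21) [+--] → (-1.62024, -1.9225, 0.109843)–(-1.32002, -1.9225, 0.5231)  len=0.5108
  (v16,v21,v17) [+-+] → (-1.32002, -1.9225, 0.5231)–(-1.26686, -1.9225, 0.50583)  len=0.0559
  (v17,v21,v22) [+-+] → (-1.26686, -1.9225, 0.50583)–(-1.10996, -1.9225, 0.454849)  len=0.1650
  (v19,v23,v24) [++-] → (-1.10996, -1.9225, -0.454849)–(-1.32002, -1.9225, -0.5231)  len=0.2209
  (v19,v24,v15) [+-+] → (-1.32002, -1.9225, -0.5231)–(-1.35287, -1.9225, -0.477884)  len=0.0559
  (v15,v24,v20) [+--] → (-1.35287, -1.9225, -0.477884)–(-1.70003, -1.9225, 0)  len=0.5907
  (v21,v26,v22) [--+] → (0.489962, -1.9225, 0.454849)–(-1.10996, -1.9225, 0.454849)  len=1.5999
  (v22,v26,v27) [+-+] → (0.489962, -1.9225, 0.454849)–(1.10996, -1.9225, 0.454849)  len=0.6200
  (v23,v28,v24) [++-] → (-0.489962, -1.9225, -0.454849)–(-1.10996, -1.9225, -0.454849)  len=0.6200
  (v24,v28,v29) [-+-] → (-0.489962, -1.9225, -0.454849)–(1.10996, -1.9225, -0.454849)  len=1.5999
  (v25,v0,v26) [-+-] → (1.70003, -1.9225, 0)–(1.35287, -1.9225, 0.477884)  len=0.5907
  (v26,v0,v1) [-++] → (1.35287, -1.9225, 0.477884)–(1.32002, -1.9225, 0.5231)  len=0.0559
  (v26,v1,v27) [-++] → (1.32002, -1.9225, 0.5231)–(1.10996, -1.9225, 0.454849)  len=0.2209
  (v28,v3,v29) [++-] → (1.26686, -1.9225, -0.50583)–(1.10996, -1.9225, -0.454849)  len=0.1650
  (v29,v3,v4) [-++] → (1.26686, -1.9225, -0.50583)–(1.32002, -1.9225, -0.5231)  len=0.0559
  (v29,v4,v25) [-+-] → (1.32002, -1.9225, -0.5231)–(1.62024, -1.9225, -0.109843)  len=0.5108
  (v25,v4,v0) [-++] → (1.62024, -1.9225, -0.109843)–(1.70003, -1.9225, 0)  len=0.1358

Chained into 1 loop(s):
  loop 1: 18 segments, perimeter = 7.9096
Total perimeter = 7.910

loops=1 perimeter=7.910


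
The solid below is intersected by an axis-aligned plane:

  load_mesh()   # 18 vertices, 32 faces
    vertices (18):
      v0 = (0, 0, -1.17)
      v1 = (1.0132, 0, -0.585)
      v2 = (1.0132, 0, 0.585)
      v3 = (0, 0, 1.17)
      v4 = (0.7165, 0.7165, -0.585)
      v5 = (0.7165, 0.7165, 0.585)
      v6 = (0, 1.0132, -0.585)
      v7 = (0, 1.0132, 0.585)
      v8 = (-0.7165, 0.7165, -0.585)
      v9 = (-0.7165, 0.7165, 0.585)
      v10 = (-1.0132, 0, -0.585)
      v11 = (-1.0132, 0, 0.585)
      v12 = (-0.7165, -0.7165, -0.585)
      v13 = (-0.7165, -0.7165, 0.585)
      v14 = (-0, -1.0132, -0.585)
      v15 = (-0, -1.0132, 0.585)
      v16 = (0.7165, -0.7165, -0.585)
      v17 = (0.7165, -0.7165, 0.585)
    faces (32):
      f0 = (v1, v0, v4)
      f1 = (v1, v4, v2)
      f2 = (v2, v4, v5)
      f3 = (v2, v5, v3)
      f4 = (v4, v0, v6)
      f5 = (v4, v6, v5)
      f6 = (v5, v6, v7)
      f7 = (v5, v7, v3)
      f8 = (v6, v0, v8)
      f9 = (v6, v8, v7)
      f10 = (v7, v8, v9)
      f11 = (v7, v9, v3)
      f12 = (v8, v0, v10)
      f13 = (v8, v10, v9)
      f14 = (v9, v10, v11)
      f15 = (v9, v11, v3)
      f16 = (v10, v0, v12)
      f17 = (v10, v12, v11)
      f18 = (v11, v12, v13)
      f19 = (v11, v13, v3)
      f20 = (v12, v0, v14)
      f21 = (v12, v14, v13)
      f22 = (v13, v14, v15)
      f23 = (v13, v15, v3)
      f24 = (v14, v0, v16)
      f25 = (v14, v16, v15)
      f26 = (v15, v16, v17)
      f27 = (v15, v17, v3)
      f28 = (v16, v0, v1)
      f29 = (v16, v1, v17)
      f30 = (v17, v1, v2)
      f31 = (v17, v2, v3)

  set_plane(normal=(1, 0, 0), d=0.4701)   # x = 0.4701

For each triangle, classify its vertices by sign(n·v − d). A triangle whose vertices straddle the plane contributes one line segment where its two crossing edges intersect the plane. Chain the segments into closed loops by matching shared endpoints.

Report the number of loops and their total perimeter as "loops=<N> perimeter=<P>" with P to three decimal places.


loops=1 perimeter=5.883

Straddling triangles (12 of 32):
  (v1,v0,v4) [+-+] → (0.4701, 0, -0.898574)–(0.4701, 0.4701, -0.786178)  len=0.4833
  (v2,v5,v3) [++-] → (0.4701, 0.4701, 0.786178)–(0.4701, 0, 0.898574)  len=0.4833
  (v4,v0,v6) [+--] → (0.4701, 0.4701, -0.786178)–(0.4701, 0.818533, -0.585)  len=0.4023
  (v4,v6,v5) [+-+] → (0.4701, 0.818533, -0.585)–(0.4701, 0.818533, 0.182644)  len=0.7676
  (v5,v6,v7) [+--] → (0.4701, 0.818533, 0.182644)–(0.4701, 0.818533, 0.585)  len=0.4024
  (v5,v7,v3) [+--] → (0.4701, 0.818533, 0.585)–(0.4701, 0.4701, 0.786178)  len=0.4023
  (v14,v0,v16) [--+] → (0.4701, -0.4701, -0.786178)–(0.4701, -0.818533, -0.585)  len=0.4023
  (v14,v16,v15) [-+-] → (0.4701, -0.818533, -0.585)–(0.4701, -0.818533, -0.182644)  len=0.4024
  (v15,v16,v17) [-++] → (0.4701, -0.818533, -0.182644)–(0.4701, -0.818533, 0.585)  len=0.7676
  (v15,v17,v3) [-+-] → (0.4701, -0.818533, 0.585)–(0.4701, -0.4701, 0.786178)  len=0.4023
  (v16,v0,v1) [+-+] → (0.4701, -0.4701, -0.786178)–(0.4701, 0, -0.898574)  len=0.4833
  (v17,v2,v3) [++-] → (0.4701, 0, 0.898574)–(0.4701, -0.4701, 0.786178)  len=0.4833

Chained into 1 loop(s):
  loop 1: 12 segments, perimeter = 5.8828
Total perimeter = 5.883


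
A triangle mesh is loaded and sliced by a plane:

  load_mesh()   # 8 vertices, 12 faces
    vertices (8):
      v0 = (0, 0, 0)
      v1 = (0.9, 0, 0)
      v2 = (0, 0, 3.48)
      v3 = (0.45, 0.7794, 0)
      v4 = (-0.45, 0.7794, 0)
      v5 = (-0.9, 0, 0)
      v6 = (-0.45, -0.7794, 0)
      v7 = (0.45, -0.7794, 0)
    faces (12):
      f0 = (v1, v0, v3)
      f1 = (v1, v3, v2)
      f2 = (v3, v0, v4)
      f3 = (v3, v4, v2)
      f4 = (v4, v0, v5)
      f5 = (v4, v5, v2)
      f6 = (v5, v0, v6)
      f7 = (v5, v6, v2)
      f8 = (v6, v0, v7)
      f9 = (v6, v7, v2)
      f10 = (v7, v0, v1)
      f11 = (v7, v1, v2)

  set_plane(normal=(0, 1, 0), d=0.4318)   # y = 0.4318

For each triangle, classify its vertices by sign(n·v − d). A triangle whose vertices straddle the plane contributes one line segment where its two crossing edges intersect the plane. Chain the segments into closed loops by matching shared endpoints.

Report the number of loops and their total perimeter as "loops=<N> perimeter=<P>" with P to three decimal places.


loops=1 perimeter=5.006

Straddling triangles (6 of 12):
  (v1,v0,v3) [--+] → (0.249307, 0.4318, 0)–(0.650693, 0.4318, 0)  len=0.4014
  (v1,v3,v2) [-+-] → (0.650693, 0.4318, 0)–(0.249307, 0.4318, 1.55202)  len=1.6031
  (v3,v0,v4) [+-+] → (0.249307, 0.4318, 0)–(-0.249307, 0.4318, 0)  len=0.4986
  (v3,v4,v2) [++-] → (-0.249307, 0.4318, 1.55202)–(0.249307, 0.4318, 1.55202)  len=0.4986
  (v4,v0,v5) [+--] → (-0.249307, 0.4318, 0)–(-0.650693, 0.4318, 0)  len=0.4014
  (v4,v5,v2) [+--] → (-0.650693, 0.4318, 0)–(-0.249307, 0.4318, 1.55202)  len=1.6031

Chained into 1 loop(s):
  loop 1: 6 segments, perimeter = 5.0062
Total perimeter = 5.006


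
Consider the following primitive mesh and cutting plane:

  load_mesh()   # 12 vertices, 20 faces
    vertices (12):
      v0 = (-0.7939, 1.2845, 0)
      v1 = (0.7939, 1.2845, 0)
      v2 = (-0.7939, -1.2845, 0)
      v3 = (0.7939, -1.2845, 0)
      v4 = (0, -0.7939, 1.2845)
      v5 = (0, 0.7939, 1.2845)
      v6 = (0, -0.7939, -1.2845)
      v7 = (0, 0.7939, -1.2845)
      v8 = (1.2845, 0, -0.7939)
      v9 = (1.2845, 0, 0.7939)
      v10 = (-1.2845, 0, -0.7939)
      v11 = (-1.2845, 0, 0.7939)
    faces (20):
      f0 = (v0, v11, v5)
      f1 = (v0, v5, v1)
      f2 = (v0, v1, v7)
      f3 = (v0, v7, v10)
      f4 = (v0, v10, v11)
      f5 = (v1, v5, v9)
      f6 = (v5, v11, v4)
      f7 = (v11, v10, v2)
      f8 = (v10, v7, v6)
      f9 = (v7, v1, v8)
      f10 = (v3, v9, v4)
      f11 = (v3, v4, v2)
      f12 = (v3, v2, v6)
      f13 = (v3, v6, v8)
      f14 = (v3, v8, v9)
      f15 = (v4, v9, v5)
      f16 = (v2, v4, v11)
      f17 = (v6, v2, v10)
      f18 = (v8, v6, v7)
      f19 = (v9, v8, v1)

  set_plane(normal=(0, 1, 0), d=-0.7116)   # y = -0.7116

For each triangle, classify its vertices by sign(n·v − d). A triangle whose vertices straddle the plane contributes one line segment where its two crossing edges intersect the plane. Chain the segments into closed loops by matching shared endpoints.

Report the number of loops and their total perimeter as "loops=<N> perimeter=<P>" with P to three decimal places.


Straddling triangles (10 of 20):
  (v5,v11,v4) [++-] → (-0.133158, -0.7116, 1.23364)–(0, -0.7116, 1.2845)  len=0.1425
  (v11,v10,v2) [++-] → (-1.01271, -0.7116, -0.354087)–(-1.01271, -0.7116, 0.354087)  len=0.7082
  (v10,v7,v6) [++-] → (0, -0.7116, -1.2845)–(-0.133158, -0.7116, -1.23364)  len=0.1425
  (v3,v9,v4) [-+-] → (1.01271, -0.7116, 0.354087)–(0.133158, -0.7116, 1.23364)  len=1.2439
  (v3,v6,v8) [--+] → (0.133158, -0.7116, -1.23364)–(1.01271, -0.7116, -0.354087)  len=1.2439
  (v3,v8,v9) [-++] → (1.01271, -0.7116, -0.354087)–(1.01271, -0.7116, 0.354087)  len=0.7082
  (v4,v9,v5) [-++] → (0.133158, -0.7116, 1.23364)–(0, -0.7116, 1.2845)  len=0.1425
  (v2,v4,v11) [--+] → (-0.133158, -0.7116, 1.23364)–(-1.01271, -0.7116, 0.354087)  len=1.2439
  (v6,v2,v10) [--+] → (-1.01271, -0.7116, -0.354087)–(-0.133158, -0.7116, -1.23364)  len=1.2439
  (v8,v6,v7) [+-+] → (0.133158, -0.7116, -1.23364)–(0, -0.7116, -1.2845)  len=0.1425

Chained into 1 loop(s):
  loop 1: 10 segments, perimeter = 6.9620
Total perimeter = 6.962

loops=1 perimeter=6.962


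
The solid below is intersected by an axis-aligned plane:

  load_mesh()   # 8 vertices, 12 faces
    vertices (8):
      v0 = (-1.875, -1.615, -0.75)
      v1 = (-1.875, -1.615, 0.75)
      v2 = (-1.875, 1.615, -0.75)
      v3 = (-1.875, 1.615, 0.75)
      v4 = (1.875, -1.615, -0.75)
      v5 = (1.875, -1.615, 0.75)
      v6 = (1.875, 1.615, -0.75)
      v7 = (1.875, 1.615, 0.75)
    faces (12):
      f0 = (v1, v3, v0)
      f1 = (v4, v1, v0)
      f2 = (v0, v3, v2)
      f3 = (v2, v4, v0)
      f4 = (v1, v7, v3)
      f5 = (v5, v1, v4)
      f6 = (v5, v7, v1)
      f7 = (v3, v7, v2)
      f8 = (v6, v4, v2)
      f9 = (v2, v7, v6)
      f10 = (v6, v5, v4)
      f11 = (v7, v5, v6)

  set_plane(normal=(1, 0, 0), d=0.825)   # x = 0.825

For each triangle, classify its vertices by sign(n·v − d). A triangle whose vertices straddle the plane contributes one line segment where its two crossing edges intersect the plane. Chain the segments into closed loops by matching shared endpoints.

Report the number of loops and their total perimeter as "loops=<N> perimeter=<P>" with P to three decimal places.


Straddling triangles (8 of 12):
  (v4,v1,v0) [+--] → (0.825, -1.615, -0.33)–(0.825, -1.615, -0.75)  len=0.4200
  (v2,v4,v0) [-+-] → (0.825, -0.7106, -0.75)–(0.825, -1.615, -0.75)  len=0.9044
  (v1,v7,v3) [-+-] → (0.825, 0.7106, 0.75)–(0.825, 1.615, 0.75)  len=0.9044
  (v5,v1,v4) [+-+] → (0.825, -1.615, 0.75)–(0.825, -1.615, -0.33)  len=1.0800
  (v5,v7,v1) [++-] → (0.825, 0.7106, 0.75)–(0.825, -1.615, 0.75)  len=2.3256
  (v3,v7,v2) [-+-] → (0.825, 1.615, 0.75)–(0.825, 1.615, 0.33)  len=0.4200
  (v6,v4,v2) [++-] → (0.825, -0.7106, -0.75)–(0.825, 1.615, -0.75)  len=2.3256
  (v2,v7,v6) [-++] → (0.825, 1.615, 0.33)–(0.825, 1.615, -0.75)  len=1.0800

Chained into 1 loop(s):
  loop 1: 8 segments, perimeter = 9.4600
Total perimeter = 9.460

loops=1 perimeter=9.460


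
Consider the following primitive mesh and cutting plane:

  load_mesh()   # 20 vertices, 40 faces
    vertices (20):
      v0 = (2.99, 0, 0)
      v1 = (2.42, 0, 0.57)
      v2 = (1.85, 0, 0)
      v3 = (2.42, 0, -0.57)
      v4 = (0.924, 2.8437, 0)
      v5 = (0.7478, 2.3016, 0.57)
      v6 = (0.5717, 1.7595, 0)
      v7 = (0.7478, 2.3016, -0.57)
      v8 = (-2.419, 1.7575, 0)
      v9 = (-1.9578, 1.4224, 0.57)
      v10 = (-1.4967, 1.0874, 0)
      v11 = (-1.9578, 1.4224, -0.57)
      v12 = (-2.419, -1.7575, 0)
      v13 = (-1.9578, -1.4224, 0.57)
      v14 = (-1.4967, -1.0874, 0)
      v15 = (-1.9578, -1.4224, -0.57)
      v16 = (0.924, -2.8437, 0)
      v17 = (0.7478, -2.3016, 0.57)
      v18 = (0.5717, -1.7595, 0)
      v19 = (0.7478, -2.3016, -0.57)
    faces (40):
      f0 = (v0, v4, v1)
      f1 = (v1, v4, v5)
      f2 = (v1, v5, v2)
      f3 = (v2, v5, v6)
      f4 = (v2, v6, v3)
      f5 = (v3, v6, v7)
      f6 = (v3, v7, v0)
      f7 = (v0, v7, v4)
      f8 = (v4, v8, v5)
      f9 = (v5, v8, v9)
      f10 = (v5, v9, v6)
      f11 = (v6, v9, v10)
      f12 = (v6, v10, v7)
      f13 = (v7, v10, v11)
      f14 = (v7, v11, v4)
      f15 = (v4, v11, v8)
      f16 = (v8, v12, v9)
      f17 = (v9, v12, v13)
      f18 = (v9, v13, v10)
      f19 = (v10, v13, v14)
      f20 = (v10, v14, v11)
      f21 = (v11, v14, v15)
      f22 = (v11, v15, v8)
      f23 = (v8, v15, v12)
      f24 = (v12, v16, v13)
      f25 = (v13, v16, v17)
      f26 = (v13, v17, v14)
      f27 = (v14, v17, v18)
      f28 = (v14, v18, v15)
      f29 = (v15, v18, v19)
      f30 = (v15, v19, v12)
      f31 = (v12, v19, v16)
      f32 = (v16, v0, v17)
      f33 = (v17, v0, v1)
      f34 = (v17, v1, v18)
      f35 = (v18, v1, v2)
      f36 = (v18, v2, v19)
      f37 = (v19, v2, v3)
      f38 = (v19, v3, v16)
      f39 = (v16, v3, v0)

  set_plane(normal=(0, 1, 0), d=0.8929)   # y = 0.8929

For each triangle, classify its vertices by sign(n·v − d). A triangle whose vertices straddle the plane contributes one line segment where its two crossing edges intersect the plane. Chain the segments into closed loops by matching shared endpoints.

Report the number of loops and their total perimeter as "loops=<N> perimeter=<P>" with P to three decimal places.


Straddling triangles (16 of 40):
  (v0,v4,v1) [-+-] → (2.34129, 0.8929, 0)–(1.95027, 0.8929, 0.391024)  len=0.5530
  (v1,v4,v5) [-++] → (1.95027, 0.8929, 0.391024)–(1.77127, 0.8929, 0.57)  len=0.2531
  (v1,v5,v2) [-+-] → (1.77127, 0.8929, 0.57)–(1.4224, 0.8929, 0.22113)  len=0.4934
  (v2,v5,v6) [-++] → (1.4224, 0.8929, 0.22113)–(1.2013, 0.8929, 0)  len=0.3127
  (v2,v6,v3) [-+-] → (1.2013, 0.8929, 0)–(1.48204, 0.8929, -0.28074)  len=0.3970
  (v3,v6,v7) [-++] → (1.48204, 0.8929, -0.28074)–(1.77127, 0.8929, -0.57)  len=0.4091
  (v3,v7,v0) [-+-] → (1.77127, 0.8929, -0.57)–(2.12014, 0.8929, -0.22113)  len=0.4934
  (v0,v7,v4) [-++] → (2.12014, 0.8929, -0.22113)–(2.34129, 0.8929, 0)  len=0.3127
  (v8,v12,v9) [+-+] → (-2.419, 0.8929, 0)–(-2.0346, 0.8929, 0.475087)  len=0.6111
  (v9,v12,v13) [+--] → (-2.0346, 0.8929, 0.475087)–(-1.9578, 0.8929, 0.57)  len=0.1221
  (v9,v13,v10) [+-+] → (-1.9578, 0.8929, 0.57)–(-1.53243, 0.8929, 0.0441728)  len=0.6763
  (v10,v13,v14) [+--] → (-1.53243, 0.8929, 0.0441728)–(-1.4967, 0.8929, 0)  len=0.0568
  (v10,v14,v11) [+-+] → (-1.4967, 0.8929, 0)–(-1.86052, 0.8929, -0.449745)  len=0.5785
  (v11,v14,v15) [+--] → (-1.86052, 0.8929, -0.449745)–(-1.9578, 0.8929, -0.57)  len=0.1547
  (v11,v15,v8) [+-+] → (-1.9578, 0.8929, -0.57)–(-2.2936, 0.8929, -0.15498)  len=0.5339
  (v8,v15,v12) [+--] → (-2.2936, 0.8929, -0.15498)–(-2.419, 0.8929, 0)  len=0.1994

Chained into 2 loop(s):
  loop 1: 8 segments, perimeter = 3.2244
  loop 2: 8 segments, perimeter = 2.9327
Total perimeter = 6.157

loops=2 perimeter=6.157


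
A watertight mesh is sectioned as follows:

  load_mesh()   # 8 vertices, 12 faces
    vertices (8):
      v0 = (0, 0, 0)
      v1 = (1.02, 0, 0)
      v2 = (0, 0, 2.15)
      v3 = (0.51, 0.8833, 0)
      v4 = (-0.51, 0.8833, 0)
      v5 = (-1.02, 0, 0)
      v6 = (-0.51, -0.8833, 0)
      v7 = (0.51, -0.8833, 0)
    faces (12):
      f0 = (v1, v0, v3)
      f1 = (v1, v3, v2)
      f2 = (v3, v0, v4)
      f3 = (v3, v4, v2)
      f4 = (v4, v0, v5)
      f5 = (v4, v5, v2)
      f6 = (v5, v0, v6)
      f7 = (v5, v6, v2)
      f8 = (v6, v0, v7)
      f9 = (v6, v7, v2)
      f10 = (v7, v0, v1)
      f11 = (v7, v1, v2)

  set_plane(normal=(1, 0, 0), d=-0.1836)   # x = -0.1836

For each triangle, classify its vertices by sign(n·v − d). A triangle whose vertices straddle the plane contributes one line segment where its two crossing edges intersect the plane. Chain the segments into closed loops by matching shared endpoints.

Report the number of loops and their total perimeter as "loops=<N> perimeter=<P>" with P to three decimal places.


loops=1 perimeter=5.744

Straddling triangles (8 of 12):
  (v3,v0,v4) [++-] → (-0.1836, 0.317988, 0)–(-0.1836, 0.8833, 0)  len=0.5653
  (v3,v4,v2) [+-+] → (-0.1836, 0.8833, 0)–(-0.1836, 0.317988, 1.376)  len=1.4876
  (v4,v0,v5) [-+-] → (-0.1836, 0.317988, 0)–(-0.1836, 0, 0)  len=0.3180
  (v4,v5,v2) [--+] → (-0.1836, 0, 1.763)–(-0.1836, 0.317988, 1.376)  len=0.5009
  (v5,v0,v6) [-+-] → (-0.1836, 0, 0)–(-0.1836, -0.317988, 0)  len=0.3180
  (v5,v6,v2) [--+] → (-0.1836, -0.317988, 1.376)–(-0.1836, 0, 1.763)  len=0.5009
  (v6,v0,v7) [-++] → (-0.1836, -0.317988, 0)–(-0.1836, -0.8833, 0)  len=0.5653
  (v6,v7,v2) [-++] → (-0.1836, -0.8833, 0)–(-0.1836, -0.317988, 1.376)  len=1.4876

Chained into 1 loop(s):
  loop 1: 8 segments, perimeter = 5.7436
Total perimeter = 5.744


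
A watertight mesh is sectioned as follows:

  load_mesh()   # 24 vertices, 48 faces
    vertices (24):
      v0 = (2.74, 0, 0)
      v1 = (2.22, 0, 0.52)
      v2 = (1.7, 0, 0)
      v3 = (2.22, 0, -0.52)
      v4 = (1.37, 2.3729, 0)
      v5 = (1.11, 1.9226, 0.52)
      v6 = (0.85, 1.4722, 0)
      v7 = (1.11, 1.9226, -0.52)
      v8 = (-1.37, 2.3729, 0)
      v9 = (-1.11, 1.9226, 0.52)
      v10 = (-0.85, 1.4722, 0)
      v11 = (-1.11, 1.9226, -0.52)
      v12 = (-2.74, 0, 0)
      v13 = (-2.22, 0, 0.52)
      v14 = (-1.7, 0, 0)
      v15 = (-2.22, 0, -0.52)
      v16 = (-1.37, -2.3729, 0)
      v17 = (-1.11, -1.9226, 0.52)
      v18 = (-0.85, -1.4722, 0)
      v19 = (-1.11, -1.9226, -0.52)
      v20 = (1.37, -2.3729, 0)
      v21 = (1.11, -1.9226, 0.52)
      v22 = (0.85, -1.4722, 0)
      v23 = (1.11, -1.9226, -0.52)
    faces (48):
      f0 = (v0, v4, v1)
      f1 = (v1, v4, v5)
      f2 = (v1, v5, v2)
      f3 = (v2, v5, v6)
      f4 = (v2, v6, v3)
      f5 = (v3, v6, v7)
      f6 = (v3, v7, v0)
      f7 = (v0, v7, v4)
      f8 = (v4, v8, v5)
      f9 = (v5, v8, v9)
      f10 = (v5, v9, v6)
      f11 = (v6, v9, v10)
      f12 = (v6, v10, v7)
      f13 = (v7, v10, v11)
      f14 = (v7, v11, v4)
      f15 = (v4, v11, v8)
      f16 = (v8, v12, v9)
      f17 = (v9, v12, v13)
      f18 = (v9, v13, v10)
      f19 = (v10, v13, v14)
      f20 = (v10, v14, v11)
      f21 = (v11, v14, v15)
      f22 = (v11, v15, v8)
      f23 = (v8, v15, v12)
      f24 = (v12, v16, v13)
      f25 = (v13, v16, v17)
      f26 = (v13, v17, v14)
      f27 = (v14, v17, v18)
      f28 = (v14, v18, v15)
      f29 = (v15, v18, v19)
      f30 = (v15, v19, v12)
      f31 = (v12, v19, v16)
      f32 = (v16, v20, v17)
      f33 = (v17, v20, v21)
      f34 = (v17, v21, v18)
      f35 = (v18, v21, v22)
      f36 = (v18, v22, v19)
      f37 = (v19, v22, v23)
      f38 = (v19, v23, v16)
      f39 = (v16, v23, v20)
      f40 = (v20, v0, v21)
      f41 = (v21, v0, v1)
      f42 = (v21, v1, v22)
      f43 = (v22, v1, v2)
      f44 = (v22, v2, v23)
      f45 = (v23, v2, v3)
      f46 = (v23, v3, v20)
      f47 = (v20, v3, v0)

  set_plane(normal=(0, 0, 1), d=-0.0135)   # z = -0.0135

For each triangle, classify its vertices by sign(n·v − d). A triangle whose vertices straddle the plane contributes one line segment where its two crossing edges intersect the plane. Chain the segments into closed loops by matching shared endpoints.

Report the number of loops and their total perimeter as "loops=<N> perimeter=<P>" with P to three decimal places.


loops=2 perimeter=26.640

Straddling triangles (24 of 48):
  (v2,v6,v3) [++-] → (0.885567, 1.43398, -0.0135)–(1.7135, 0, -0.0135)  len=1.6558
  (v3,v6,v7) [-+-] → (0.885567, 1.43398, -0.0135)–(0.85675, 1.48389, -0.0135)  len=0.0576
  (v3,v7,v0) [--+] → (2.69768, 0.0499137, -0.0135)–(2.7265, 0, -0.0135)  len=0.0576
  (v0,v7,v4) [+-+] → (2.69768, 0.0499137, -0.0135)–(1.36325, 2.36121, -0.0135)  len=2.6689
  (v6,v10,v7) [++-] → (-0.799115, 1.48389, -0.0135)–(0.85675, 1.48389, -0.0135)  len=1.6559
  (v7,v10,v11) [-+-] → (-0.799115, 1.48389, -0.0135)–(-0.85675, 1.48389, -0.0135)  len=0.0576
  (v7,v11,v4) [--+] → (1.30562, 2.36121, -0.0135)–(1.36325, 2.36121, -0.0135)  len=0.0576
  (v4,v11,v8) [+-+] → (1.30562, 2.36121, -0.0135)–(-1.36325, 2.36121, -0.0135)  len=2.6689
  (v10,v14,v11) [++-] → (-1.68468, 0.0499137, -0.0135)–(-0.85675, 1.48389, -0.0135)  len=1.6558
  (v11,v14,v15) [-+-] → (-1.68468, 0.0499137, -0.0135)–(-1.7135, 0, -0.0135)  len=0.0576
  (v11,v15,v8) [--+] → (-1.39207, 2.3113, -0.0135)–(-1.36325, 2.36121, -0.0135)  len=0.0576
  (v8,v15,v12) [+-+] → (-1.39207, 2.3113, -0.0135)–(-2.7265, 0, -0.0135)  len=2.6689
  (v14,v18,v15) [++-] → (-0.885567, -1.43398, -0.0135)–(-1.7135, 0, -0.0135)  len=1.6558
  (v15,v18,v19) [-+-] → (-0.885567, -1.43398, -0.0135)–(-0.85675, -1.48389, -0.0135)  len=0.0576
  (v15,v19,v12) [--+] → (-2.69768, -0.0499137, -0.0135)–(-2.7265, 0, -0.0135)  len=0.0576
  (v12,v19,v16) [+-+] → (-2.69768, -0.0499137, -0.0135)–(-1.36325, -2.36121, -0.0135)  len=2.6689
  (v18,v22,v19) [++-] → (0.799115, -1.48389, -0.0135)–(-0.85675, -1.48389, -0.0135)  len=1.6559
  (v19,v22,v23) [-+-] → (0.799115, -1.48389, -0.0135)–(0.85675, -1.48389, -0.0135)  len=0.0576
  (v19,v23,v16) [--+] → (-1.30562, -2.36121, -0.0135)–(-1.36325, -2.36121, -0.0135)  len=0.0576
  (v16,v23,v20) [+-+] → (-1.30562, -2.36121, -0.0135)–(1.36325, -2.36121, -0.0135)  len=2.6689
  (v22,v2,v23) [++-] → (1.68468, -0.0499137, -0.0135)–(0.85675, -1.48389, -0.0135)  len=1.6558
  (v23,v2,v3) [-+-] → (1.68468, -0.0499137, -0.0135)–(1.7135, 0, -0.0135)  len=0.0576
  (v23,v3,v20) [--+] → (1.39207, -2.3113, -0.0135)–(1.36325, -2.36121, -0.0135)  len=0.0576
  (v20,v3,v0) [+-+] → (1.39207, -2.3113, -0.0135)–(2.7265, 0, -0.0135)  len=2.6689

Chained into 2 loop(s):
  loop 1: 12 segments, perimeter = 10.2809
  loop 2: 12 segments, perimeter = 16.3590
Total perimeter = 26.640


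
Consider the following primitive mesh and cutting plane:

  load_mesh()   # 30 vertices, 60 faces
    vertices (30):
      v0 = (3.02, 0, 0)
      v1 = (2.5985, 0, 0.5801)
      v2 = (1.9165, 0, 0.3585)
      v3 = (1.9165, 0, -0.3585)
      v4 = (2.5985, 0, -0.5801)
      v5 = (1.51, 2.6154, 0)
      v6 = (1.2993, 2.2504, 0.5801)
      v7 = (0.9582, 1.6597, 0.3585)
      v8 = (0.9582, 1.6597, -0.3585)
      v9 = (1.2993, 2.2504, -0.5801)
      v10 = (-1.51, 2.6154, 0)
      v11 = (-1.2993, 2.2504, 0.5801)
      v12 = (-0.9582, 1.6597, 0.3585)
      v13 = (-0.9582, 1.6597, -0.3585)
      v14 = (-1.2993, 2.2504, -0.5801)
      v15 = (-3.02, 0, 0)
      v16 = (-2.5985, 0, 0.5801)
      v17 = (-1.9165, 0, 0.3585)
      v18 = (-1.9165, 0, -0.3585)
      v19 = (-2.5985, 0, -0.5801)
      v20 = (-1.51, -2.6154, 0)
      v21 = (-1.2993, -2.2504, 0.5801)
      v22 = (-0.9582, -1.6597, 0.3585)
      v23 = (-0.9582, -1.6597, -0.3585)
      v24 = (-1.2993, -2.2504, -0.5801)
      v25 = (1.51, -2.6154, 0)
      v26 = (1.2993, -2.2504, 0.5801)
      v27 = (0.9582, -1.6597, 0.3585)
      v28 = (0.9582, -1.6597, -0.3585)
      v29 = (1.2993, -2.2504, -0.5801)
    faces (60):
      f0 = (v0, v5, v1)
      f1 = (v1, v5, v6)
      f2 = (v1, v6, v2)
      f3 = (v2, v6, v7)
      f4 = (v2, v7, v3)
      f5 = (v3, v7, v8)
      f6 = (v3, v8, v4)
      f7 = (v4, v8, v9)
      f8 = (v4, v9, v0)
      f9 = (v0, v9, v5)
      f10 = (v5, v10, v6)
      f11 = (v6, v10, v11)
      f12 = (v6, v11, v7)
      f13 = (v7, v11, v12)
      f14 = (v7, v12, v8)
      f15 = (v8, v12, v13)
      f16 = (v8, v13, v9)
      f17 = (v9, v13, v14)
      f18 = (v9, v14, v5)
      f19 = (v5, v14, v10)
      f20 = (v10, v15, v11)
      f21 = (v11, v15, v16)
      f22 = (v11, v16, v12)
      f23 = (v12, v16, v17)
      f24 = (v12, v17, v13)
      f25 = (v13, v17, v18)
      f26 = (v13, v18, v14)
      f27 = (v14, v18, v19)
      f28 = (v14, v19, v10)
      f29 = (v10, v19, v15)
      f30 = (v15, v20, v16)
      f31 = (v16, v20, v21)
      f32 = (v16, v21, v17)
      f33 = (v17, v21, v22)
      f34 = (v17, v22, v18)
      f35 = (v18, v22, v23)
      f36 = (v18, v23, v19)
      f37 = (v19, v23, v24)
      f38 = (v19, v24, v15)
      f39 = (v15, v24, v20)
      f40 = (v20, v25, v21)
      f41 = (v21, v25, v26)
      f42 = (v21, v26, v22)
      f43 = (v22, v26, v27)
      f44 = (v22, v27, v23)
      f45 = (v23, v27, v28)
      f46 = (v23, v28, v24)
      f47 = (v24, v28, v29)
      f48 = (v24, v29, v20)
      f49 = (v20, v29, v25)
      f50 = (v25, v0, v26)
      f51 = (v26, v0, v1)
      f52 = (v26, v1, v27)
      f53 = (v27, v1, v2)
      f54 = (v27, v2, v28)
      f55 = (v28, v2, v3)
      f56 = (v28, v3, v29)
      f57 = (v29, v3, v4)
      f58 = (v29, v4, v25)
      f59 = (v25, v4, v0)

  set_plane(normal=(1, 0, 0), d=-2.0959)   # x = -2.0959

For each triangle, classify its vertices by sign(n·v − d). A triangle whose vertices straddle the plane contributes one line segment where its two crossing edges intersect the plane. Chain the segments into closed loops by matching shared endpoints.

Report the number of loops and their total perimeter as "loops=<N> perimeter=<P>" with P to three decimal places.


loops=1 perimeter=7.273

Straddling triangles (14 of 60):
  (v10,v15,v11) [+-+] → (-2.0959, 1.60059, 0)–(-2.0959, 1.20857, 0.311542)  len=0.5007
  (v11,v15,v16) [+--] → (-2.0959, 1.20857, 0.311542)–(-2.0959, 0.870575, 0.5801)  len=0.4317
  (v11,v16,v12) [+-+] → (-2.0959, 0.870575, 0.5801)–(-2.0959, 0.508544, 0.5122)  len=0.3683
  (v12,v16,v17) [+-+] → (-2.0959, 0.508544, 0.5122)–(-2.0959, 0, 0.416792)  len=0.5174
  (v14,v18,v19) [++-] → (-2.0959, 0, -0.416792)–(-2.0959, 0.870575, -0.5801)  len=0.8858
  (v14,v19,v10) [+-+] → (-2.0959, 0.870575, -0.5801)–(-2.0959, 1.20763, -0.312247)  len=0.4305
  (v10,v19,v15) [+--] → (-2.0959, 1.20763, -0.312247)–(-2.0959, 1.60059, 0)  len=0.5019
  (v15,v20,v16) [-+-] → (-2.0959, -1.60059, 0)–(-2.0959, -1.20763, 0.312247)  len=0.5019
  (v16,v20,v21) [-++] → (-2.0959, -1.20763, 0.312247)–(-2.0959, -0.870575, 0.5801)  len=0.4305
  (v16,v21,v17) [-++] → (-2.0959, -0.870575, 0.5801)–(-2.0959, 0, 0.416792)  len=0.8858
  (v18,v23,v19) [++-] → (-2.0959, -0.508544, -0.5122)–(-2.0959, 0, -0.416792)  len=0.5174
  (v19,v23,v24) [-++] → (-2.0959, -0.508544, -0.5122)–(-2.0959, -0.870575, -0.5801)  len=0.3683
  (v19,v24,v15) [-+-] → (-2.0959, -0.870575, -0.5801)–(-2.0959, -1.20857, -0.311542)  len=0.4317
  (v15,v24,v20) [-++] → (-2.0959, -1.20857, -0.311542)–(-2.0959, -1.60059, 0)  len=0.5007

Chained into 1 loop(s):
  loop 1: 14 segments, perimeter = 7.2728
Total perimeter = 7.273
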